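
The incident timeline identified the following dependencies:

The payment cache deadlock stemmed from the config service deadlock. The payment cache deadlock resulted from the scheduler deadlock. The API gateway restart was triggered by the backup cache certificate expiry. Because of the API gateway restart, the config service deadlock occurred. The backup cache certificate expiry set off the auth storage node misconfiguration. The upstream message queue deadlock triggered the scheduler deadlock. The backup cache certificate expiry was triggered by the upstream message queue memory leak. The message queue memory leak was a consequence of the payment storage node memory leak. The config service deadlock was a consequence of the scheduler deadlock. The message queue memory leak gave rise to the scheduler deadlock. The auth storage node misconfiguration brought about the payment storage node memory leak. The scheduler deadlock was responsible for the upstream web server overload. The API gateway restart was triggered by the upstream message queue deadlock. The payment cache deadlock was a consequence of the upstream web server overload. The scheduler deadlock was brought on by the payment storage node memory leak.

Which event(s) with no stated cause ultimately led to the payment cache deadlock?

the upstream message queue deadlock, the upstream message queue memory leak

Tracing upstream from the payment cache deadlock: the payment cache deadlock ← the config service deadlock ← the API gateway restart ← the backup cache certificate expiry ← the upstream message queue memory leak.
A separate upstream branch: the payment cache deadlock ← the scheduler deadlock ← the upstream message queue deadlock.
Each of those chain origins has no stated cause.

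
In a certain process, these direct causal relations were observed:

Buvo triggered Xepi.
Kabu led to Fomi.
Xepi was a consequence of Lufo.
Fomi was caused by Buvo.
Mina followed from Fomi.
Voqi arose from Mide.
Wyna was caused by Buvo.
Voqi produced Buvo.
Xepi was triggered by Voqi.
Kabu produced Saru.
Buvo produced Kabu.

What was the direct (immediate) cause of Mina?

Fomi

Upstream contributors include Mide, Voqi, Buvo, Kabu, but only Fomi feeds directly into Mina.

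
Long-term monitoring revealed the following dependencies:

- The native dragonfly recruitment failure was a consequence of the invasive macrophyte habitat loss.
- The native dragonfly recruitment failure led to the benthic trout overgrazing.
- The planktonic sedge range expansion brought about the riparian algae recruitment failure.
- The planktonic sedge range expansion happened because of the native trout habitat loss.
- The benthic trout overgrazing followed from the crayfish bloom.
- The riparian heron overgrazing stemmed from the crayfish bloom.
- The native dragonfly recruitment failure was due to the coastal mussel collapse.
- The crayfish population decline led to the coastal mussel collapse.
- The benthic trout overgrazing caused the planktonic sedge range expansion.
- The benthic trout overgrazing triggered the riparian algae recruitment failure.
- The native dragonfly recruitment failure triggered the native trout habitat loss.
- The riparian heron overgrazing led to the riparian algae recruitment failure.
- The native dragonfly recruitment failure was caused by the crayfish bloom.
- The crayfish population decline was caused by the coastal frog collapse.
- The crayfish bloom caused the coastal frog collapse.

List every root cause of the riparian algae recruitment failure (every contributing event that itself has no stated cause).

Tracing upstream from the riparian algae recruitment failure: the riparian algae recruitment failure ← the benthic trout overgrazing ← the crayfish bloom.
A separate upstream branch: the riparian algae recruitment failure ← the benthic trout overgrazing ← the native dragonfly recruitment failure ← the invasive macrophyte habitat loss.
Each of those chain origins has no stated cause.

the crayfish bloom, the invasive macrophyte habitat loss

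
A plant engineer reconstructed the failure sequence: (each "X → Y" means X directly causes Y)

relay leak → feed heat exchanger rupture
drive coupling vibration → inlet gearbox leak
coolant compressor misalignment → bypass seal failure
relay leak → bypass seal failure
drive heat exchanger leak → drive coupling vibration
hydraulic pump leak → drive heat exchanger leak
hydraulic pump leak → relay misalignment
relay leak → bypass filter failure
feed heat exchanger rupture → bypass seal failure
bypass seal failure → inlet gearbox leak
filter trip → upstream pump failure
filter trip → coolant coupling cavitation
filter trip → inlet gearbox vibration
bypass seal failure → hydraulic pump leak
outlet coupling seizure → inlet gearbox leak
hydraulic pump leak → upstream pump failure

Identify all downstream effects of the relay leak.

Direct effects: the feed heat exchanger rupture, the bypass seal failure, the bypass filter failure.
2 steps out: the hydraulic pump leak, the inlet gearbox leak.
3 steps out: the drive heat exchanger leak, the upstream pump failure, the relay misalignment.
4 steps out: the drive coupling vibration.
Not reachable from it: the filter trip, the inlet gearbox vibration, the coolant compressor misalignment, the outlet coupling seizure, the coolant coupling cavitation.

the bypass filter failure, the bypass seal failure, the drive coupling vibration, the drive heat exchanger leak, the feed heat exchanger rupture, the hydraulic pump leak, the inlet gearbox leak, the relay misalignment, the upstream pump failure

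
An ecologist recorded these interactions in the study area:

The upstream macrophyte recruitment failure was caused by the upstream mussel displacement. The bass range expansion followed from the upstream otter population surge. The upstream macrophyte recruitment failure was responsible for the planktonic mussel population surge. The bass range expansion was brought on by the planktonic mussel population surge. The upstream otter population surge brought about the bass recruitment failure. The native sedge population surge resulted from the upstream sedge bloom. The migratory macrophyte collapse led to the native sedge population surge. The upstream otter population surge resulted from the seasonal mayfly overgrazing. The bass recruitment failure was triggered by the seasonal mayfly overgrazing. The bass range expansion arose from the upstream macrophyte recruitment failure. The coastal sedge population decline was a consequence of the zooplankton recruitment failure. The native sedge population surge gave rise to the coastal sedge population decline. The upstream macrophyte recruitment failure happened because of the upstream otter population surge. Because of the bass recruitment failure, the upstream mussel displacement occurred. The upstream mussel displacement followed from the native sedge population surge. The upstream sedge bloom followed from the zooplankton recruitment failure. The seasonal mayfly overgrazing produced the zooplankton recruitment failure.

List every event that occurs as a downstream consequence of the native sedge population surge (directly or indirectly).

the bass range expansion, the coastal sedge population decline, the planktonic mussel population surge, the upstream macrophyte recruitment failure, the upstream mussel displacement

Direct effects: the coastal sedge population decline, the upstream mussel displacement.
2 steps out: the upstream macrophyte recruitment failure.
3 steps out: the planktonic mussel population surge, the bass range expansion.
Not reachable from it: the seasonal mayfly overgrazing, the upstream otter population surge, the zooplankton recruitment failure, the upstream sedge bloom, the bass recruitment failure, the migratory macrophyte collapse.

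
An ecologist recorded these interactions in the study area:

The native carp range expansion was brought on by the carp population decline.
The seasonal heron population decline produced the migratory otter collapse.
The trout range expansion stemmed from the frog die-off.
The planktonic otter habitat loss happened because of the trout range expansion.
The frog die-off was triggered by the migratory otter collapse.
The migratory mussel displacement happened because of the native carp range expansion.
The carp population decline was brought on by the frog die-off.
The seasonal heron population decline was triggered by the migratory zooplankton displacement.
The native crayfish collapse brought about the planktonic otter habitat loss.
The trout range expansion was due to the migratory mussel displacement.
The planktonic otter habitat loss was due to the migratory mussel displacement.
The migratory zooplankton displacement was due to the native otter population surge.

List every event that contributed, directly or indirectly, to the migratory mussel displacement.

Immediate cause of the migratory mussel displacement: the native carp range expansion.
Further upstream: the native otter population surge, the migratory zooplankton displacement, the seasonal heron population decline, the migratory otter collapse, the frog die-off, the carp population decline.

the carp population decline, the frog die-off, the migratory otter collapse, the migratory zooplankton displacement, the native carp range expansion, the native otter population surge, the seasonal heron population decline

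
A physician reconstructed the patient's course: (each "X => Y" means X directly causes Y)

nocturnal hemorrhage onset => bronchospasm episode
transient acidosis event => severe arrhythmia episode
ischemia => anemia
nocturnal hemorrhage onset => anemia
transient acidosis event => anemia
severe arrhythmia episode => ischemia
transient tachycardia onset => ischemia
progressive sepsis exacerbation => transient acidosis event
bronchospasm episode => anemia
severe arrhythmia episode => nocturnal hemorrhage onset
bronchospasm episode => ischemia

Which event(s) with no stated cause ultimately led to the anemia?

the progressive sepsis exacerbation, the transient tachycardia onset

Tracing upstream from the anemia: the anemia ← the transient acidosis event ← the progressive sepsis exacerbation.
A separate upstream branch: the anemia ← the ischemia ← the transient tachycardia onset.
Each of those chain origins has no stated cause.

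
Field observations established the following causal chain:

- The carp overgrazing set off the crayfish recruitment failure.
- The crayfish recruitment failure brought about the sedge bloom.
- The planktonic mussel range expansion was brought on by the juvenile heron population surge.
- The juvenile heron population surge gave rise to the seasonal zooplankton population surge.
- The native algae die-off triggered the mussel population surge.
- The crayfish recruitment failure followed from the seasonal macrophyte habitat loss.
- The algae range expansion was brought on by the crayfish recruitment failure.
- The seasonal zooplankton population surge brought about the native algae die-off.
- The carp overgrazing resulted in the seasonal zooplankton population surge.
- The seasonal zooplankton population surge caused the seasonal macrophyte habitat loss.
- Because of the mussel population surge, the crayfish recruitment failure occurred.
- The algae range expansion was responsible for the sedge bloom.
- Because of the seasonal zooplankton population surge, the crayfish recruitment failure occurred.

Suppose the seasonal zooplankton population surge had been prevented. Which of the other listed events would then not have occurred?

the mussel population surge, the native algae die-off, the seasonal macrophyte habitat loss

Downstream of the seasonal zooplankton population surge: the seasonal macrophyte habitat loss, the native algae die-off, the mussel population surge, the crayfish recruitment failure, the algae range expansion, the sedge bloom.
Of those, still caused via another path: the crayfish recruitment failure, the algae range expansion, the sedge bloom.
The remainder have no surviving cause.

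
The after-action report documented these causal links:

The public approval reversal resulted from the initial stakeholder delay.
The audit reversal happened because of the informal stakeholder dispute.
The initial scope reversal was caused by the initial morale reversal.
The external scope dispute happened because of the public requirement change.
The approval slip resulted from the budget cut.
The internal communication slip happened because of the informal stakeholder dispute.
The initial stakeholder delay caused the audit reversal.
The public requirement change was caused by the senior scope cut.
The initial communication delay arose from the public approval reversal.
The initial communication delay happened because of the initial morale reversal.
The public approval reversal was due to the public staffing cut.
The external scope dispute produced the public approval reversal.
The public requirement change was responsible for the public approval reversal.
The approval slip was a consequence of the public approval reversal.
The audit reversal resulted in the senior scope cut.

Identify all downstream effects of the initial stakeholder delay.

Direct effects: the audit reversal, the public approval reversal.
2 steps out: the senior scope cut, the initial communication delay, the approval slip.
3 steps out: the public requirement change.
4 steps out: the external scope dispute.
Not reachable from it: the public staffing cut, the informal stakeholder dispute, the initial morale reversal, the internal communication slip, the budget cut, the initial scope reversal.

the approval slip, the audit reversal, the external scope dispute, the initial communication delay, the public approval reversal, the public requirement change, the senior scope cut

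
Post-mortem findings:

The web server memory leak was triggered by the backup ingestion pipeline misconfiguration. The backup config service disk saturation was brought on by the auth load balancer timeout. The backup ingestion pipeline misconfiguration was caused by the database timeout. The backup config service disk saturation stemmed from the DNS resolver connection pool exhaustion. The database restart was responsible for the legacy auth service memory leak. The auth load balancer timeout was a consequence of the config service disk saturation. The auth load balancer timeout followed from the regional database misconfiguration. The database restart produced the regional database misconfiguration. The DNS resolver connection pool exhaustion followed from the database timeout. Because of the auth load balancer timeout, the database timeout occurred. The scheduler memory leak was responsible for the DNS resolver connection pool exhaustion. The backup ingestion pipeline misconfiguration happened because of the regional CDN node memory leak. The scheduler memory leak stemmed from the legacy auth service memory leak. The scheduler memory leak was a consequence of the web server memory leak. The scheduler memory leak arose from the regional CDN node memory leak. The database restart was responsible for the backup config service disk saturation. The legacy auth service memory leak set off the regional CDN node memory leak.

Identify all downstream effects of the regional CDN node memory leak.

Direct effects: the backup ingestion pipeline misconfiguration, the scheduler memory leak.
2 steps out: the web server memory leak, the DNS resolver connection pool exhaustion.
3 steps out: the backup config service disk saturation.
Not reachable from it: the database restart, the legacy auth service memory leak, the regional database misconfiguration, the auth load balancer timeout, the database timeout, the config service disk saturation.

the DNS resolver connection pool exhaustion, the backup config service disk saturation, the backup ingestion pipeline misconfiguration, the scheduler memory leak, the web server memory leak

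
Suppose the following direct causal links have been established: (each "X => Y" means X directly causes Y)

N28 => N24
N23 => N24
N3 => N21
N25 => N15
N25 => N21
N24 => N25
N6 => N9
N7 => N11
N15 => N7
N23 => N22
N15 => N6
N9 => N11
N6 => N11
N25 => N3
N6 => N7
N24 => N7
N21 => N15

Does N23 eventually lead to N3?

Yes

There is a causal chain: N23 → N24 → N25 → N3.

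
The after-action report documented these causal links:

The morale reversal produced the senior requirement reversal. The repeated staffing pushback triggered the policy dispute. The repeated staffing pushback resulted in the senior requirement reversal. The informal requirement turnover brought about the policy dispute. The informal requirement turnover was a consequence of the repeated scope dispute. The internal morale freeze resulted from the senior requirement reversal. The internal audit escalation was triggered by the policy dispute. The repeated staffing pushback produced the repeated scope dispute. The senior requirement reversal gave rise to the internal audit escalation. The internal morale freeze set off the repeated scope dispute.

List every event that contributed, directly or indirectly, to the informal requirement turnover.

the internal morale freeze, the morale reversal, the repeated scope dispute, the repeated staffing pushback, the senior requirement reversal

Immediate cause of the informal requirement turnover: the repeated scope dispute.
Further upstream: the repeated staffing pushback, the senior requirement reversal, the internal morale freeze, the morale reversal.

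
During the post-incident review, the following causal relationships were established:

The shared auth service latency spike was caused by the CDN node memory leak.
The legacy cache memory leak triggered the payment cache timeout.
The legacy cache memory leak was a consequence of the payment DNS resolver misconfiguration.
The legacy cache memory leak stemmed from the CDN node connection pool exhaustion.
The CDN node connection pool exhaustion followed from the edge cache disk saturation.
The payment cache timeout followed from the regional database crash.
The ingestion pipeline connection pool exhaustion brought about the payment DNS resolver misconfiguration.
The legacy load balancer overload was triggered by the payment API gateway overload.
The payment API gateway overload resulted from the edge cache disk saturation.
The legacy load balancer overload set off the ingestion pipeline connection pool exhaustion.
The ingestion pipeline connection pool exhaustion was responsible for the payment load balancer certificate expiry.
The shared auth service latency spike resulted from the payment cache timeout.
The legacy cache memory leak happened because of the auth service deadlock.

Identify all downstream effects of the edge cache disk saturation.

Direct effects: the CDN node connection pool exhaustion, the payment API gateway overload.
2 steps out: the legacy load balancer overload, the legacy cache memory leak.
3 steps out: the ingestion pipeline connection pool exhaustion, the payment cache timeout.
4 steps out: the payment DNS resolver misconfiguration, the payment load balancer certificate expiry, the shared auth service latency spike.
Not reachable from it: the auth service deadlock, the regional database crash, the CDN node memory leak.

the CDN node connection pool exhaustion, the ingestion pipeline connection pool exhaustion, the legacy cache memory leak, the legacy load balancer overload, the payment API gateway overload, the payment DNS resolver misconfiguration, the payment cache timeout, the payment load balancer certificate expiry, the shared auth service latency spike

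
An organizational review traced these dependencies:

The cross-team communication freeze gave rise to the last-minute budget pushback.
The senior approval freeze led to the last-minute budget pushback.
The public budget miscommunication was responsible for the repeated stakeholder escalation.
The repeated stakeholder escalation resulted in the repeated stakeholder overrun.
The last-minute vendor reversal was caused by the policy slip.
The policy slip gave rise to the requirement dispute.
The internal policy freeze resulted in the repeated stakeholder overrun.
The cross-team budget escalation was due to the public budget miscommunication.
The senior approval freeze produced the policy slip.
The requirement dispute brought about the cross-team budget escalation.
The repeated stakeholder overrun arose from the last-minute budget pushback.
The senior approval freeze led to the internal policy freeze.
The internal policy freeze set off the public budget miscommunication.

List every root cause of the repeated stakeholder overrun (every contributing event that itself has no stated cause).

Tracing upstream from the repeated stakeholder overrun: the repeated stakeholder overrun ← the internal policy freeze ← the senior approval freeze.
A separate upstream branch: the repeated stakeholder overrun ← the last-minute budget pushback ← the cross-team communication freeze.
Each of those chain origins has no stated cause.

the cross-team communication freeze, the senior approval freeze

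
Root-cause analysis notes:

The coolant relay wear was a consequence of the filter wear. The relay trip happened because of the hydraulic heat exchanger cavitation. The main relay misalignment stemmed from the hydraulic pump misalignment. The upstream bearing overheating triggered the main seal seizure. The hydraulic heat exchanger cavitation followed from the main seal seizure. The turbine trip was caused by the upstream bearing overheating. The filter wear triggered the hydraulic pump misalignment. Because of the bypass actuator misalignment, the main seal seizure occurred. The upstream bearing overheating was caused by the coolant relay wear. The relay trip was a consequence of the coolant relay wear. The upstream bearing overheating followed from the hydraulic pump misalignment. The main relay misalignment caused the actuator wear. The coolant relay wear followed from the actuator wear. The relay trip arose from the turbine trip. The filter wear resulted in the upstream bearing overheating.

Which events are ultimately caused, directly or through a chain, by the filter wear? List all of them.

Direct effects: the hydraulic pump misalignment, the coolant relay wear, the upstream bearing overheating.
2 steps out: the main relay misalignment, the main seal seizure, the turbine trip, the relay trip.
3 steps out: the actuator wear, the hydraulic heat exchanger cavitation.
Not reachable from it: the bypass actuator misalignment.

the actuator wear, the coolant relay wear, the hydraulic heat exchanger cavitation, the hydraulic pump misalignment, the main relay misalignment, the main seal seizure, the relay trip, the turbine trip, the upstream bearing overheating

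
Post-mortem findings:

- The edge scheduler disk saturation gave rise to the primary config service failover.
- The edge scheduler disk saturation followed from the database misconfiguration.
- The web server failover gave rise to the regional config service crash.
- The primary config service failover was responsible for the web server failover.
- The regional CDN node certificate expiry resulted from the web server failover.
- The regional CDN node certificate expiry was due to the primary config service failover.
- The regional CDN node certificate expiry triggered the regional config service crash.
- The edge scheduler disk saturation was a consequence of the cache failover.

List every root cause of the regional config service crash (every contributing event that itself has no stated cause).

the cache failover, the database misconfiguration

Tracing upstream from the regional config service crash: the regional config service crash ← the web server failover ← the primary config service failover ← the edge scheduler disk saturation ← the cache failover.
A separate upstream branch: the regional config service crash ← the web server failover ← the primary config service failover ← the edge scheduler disk saturation ← the database misconfiguration.
Each of those chain origins has no stated cause.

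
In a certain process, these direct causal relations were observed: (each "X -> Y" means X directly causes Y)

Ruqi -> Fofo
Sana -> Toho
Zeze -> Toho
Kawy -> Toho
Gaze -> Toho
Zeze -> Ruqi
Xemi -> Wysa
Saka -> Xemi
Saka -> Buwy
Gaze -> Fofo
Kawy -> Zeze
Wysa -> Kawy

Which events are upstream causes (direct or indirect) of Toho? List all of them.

Gaze, Kawy, Saka, Sana, Wysa, Xemi, Zeze

Immediate causes of Toho: Kawy, Zeze, Gaze, Sana.
Further upstream: Saka, Xemi, Wysa.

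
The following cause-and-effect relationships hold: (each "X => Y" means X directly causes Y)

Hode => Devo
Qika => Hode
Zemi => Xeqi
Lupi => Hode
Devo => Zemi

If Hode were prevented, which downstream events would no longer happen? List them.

Downstream of Hode: Devo, Zemi, Xeqi.

Devo, Xeqi, Zemi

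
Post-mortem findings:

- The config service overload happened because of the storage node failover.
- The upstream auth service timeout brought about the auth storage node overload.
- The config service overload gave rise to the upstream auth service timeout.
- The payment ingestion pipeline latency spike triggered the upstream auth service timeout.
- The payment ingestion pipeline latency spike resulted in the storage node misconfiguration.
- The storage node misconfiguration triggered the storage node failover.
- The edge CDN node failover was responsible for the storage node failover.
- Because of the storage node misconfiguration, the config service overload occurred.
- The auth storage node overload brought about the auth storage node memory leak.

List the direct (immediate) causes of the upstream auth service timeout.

the config service overload, the payment ingestion pipeline latency spike

Upstream contributors include the storage node misconfiguration, the storage node failover, the edge CDN node failover, but only the config service overload, the payment ingestion pipeline latency spike feed directly into the upstream auth service timeout.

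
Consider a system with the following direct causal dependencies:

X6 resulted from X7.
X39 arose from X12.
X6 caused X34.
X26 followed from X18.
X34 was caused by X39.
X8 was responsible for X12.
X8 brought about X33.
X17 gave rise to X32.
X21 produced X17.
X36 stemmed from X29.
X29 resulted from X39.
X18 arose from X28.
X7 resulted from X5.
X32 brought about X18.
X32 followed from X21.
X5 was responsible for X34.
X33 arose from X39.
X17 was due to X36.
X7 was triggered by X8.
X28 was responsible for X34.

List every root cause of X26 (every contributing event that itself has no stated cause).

X21, X28, X8

Tracing upstream from X26: X26 ← X18 ← X32 ← X17 ← X36 ← X29 ← X39 ← X12 ← X8.
A separate upstream branch: X26 ← X18 ← X28.
A separate upstream branch: X26 ← X18 ← X32 ← X21.
Each of those chain origins has no stated cause.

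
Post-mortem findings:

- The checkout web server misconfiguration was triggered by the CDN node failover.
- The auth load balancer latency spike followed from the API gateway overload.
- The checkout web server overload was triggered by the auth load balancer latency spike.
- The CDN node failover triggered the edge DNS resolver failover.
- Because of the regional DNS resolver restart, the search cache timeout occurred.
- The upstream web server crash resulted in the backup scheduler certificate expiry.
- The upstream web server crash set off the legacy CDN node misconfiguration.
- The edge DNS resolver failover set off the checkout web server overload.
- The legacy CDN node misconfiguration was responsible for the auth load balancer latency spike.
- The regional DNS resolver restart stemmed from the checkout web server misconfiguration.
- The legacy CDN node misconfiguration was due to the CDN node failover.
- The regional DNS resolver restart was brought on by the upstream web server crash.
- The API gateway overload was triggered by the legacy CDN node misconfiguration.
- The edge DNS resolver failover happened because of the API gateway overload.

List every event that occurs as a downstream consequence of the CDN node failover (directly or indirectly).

Direct effects: the legacy CDN node misconfiguration, the checkout web server misconfiguration, the edge DNS resolver failover.
2 steps out: the API gateway overload, the auth load balancer latency spike, the checkout web server overload, the regional DNS resolver restart.
3 steps out: the search cache timeout.
Not reachable from it: the upstream web server crash, the backup scheduler certificate expiry.

the API gateway overload, the auth load balancer latency spike, the checkout web server misconfiguration, the checkout web server overload, the edge DNS resolver failover, the legacy CDN node misconfiguration, the regional DNS resolver restart, the search cache timeout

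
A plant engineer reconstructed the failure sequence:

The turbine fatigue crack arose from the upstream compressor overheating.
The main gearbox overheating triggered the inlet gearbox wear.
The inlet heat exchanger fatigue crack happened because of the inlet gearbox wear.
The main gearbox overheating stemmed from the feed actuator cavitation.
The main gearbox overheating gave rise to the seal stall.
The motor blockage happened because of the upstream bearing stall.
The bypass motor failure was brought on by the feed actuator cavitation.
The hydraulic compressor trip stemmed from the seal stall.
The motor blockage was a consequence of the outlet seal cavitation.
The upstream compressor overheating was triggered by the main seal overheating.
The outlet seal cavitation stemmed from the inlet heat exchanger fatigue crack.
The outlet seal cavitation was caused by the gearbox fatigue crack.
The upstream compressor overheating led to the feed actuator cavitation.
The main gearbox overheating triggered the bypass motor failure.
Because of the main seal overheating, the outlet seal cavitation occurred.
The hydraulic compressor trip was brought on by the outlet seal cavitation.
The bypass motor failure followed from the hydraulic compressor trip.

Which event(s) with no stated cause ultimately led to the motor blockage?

Tracing upstream from the motor blockage: the motor blockage ← the outlet seal cavitation ← the main seal overheating.
A separate upstream branch: the motor blockage ← the outlet seal cavitation ← the gearbox fatigue crack.
A separate upstream branch: the motor blockage ← the upstream bearing stall.
Each of those chain origins has no stated cause.

the gearbox fatigue crack, the main seal overheating, the upstream bearing stall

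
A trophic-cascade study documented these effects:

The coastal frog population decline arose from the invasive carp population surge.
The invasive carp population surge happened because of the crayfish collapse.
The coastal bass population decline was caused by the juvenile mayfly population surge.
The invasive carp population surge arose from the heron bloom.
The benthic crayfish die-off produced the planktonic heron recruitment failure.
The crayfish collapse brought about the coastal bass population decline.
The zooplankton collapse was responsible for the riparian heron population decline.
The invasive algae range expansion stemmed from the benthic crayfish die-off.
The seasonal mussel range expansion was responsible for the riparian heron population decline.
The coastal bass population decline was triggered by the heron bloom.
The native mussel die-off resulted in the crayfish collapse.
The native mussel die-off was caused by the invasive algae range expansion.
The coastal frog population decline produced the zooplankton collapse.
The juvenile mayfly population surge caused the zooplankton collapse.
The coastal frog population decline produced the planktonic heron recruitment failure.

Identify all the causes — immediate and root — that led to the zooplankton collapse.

the benthic crayfish die-off, the coastal frog population decline, the crayfish collapse, the heron bloom, the invasive algae range expansion, the invasive carp population surge, the juvenile mayfly population surge, the native mussel die-off

Immediate causes of the zooplankton collapse: the juvenile mayfly population surge, the coastal frog population decline.
Further upstream: the benthic crayfish die-off, the invasive algae range expansion, the native mussel die-off, the crayfish collapse, the heron bloom, the invasive carp population surge.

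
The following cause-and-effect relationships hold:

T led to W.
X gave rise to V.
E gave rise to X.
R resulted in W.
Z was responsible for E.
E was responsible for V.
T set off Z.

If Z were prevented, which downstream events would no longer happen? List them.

E, V, X

Downstream of Z: E, X, V.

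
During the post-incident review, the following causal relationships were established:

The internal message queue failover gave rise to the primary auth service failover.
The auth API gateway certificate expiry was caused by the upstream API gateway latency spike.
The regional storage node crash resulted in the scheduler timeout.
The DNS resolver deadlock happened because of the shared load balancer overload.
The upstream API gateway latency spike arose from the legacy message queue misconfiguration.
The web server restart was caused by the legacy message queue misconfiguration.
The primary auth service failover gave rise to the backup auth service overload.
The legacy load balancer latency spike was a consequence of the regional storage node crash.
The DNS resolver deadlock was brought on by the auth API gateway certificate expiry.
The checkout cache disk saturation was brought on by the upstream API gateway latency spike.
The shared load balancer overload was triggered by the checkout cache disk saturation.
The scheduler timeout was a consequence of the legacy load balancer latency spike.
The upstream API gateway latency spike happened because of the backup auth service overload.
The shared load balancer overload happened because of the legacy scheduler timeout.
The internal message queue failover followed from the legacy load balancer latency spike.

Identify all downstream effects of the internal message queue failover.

the DNS resolver deadlock, the auth API gateway certificate expiry, the backup auth service overload, the checkout cache disk saturation, the primary auth service failover, the shared load balancer overload, the upstream API gateway latency spike

Direct effects: the primary auth service failover.
2 steps out: the backup auth service overload.
3 steps out: the upstream API gateway latency spike.
4 steps out: the checkout cache disk saturation, the auth API gateway certificate expiry.
5 steps out: the shared load balancer overload, the DNS resolver deadlock.
Not reachable from it: the legacy message queue misconfiguration, the regional storage node crash, the web server restart, the legacy load balancer latency spike, the scheduler timeout, the legacy scheduler timeout.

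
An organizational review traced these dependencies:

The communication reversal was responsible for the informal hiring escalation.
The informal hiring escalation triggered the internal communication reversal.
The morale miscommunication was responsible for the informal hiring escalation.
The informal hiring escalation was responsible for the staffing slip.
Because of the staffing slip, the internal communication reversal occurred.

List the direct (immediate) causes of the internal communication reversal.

Upstream contributors include the communication reversal, the morale miscommunication, but only the informal hiring escalation, the staffing slip feed directly into the internal communication reversal.

the informal hiring escalation, the staffing slip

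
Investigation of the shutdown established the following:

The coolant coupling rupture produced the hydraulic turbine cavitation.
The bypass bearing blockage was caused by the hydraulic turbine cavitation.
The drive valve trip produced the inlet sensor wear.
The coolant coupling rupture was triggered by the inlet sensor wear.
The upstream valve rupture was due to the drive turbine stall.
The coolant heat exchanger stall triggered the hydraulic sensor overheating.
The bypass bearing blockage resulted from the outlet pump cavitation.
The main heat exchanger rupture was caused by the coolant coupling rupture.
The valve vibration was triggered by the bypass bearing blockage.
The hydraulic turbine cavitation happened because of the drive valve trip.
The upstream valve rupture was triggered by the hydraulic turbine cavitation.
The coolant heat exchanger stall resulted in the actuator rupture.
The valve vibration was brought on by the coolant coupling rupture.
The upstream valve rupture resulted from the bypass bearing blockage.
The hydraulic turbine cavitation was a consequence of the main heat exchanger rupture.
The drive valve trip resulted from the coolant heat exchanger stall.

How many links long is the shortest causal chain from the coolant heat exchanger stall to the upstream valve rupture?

3

Shortest chain: the coolant heat exchanger stall → the drive valve trip → the hydraulic turbine cavitation → the upstream valve rupture.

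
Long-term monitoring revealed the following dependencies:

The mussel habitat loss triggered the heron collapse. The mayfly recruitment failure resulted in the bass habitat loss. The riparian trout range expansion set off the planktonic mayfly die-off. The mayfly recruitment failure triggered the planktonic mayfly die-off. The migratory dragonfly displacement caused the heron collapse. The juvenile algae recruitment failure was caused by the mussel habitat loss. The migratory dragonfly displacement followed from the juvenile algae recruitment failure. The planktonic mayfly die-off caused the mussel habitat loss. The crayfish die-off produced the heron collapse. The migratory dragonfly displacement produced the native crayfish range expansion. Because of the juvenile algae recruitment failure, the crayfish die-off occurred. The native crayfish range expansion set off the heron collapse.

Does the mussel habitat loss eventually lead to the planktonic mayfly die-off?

No

The mussel habitat loss leads to the juvenile algae recruitment failure, the migratory dragonfly displacement, the crayfish die-off, the native crayfish range expansion, the heron collapse; the planktonic mayfly die-off is not among them.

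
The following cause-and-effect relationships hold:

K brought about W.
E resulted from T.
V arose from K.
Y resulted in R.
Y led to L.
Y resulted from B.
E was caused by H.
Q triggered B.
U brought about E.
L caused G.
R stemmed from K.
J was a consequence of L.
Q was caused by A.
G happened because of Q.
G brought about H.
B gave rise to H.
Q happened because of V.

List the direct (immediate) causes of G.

Upstream contributors include A, K, V, B, Y, but only L, Q feed directly into G.

L, Q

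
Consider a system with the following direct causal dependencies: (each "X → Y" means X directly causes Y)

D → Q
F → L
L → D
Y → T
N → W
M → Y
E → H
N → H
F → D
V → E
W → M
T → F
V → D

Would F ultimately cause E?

No

F leads to L, D, Q; E is not among them.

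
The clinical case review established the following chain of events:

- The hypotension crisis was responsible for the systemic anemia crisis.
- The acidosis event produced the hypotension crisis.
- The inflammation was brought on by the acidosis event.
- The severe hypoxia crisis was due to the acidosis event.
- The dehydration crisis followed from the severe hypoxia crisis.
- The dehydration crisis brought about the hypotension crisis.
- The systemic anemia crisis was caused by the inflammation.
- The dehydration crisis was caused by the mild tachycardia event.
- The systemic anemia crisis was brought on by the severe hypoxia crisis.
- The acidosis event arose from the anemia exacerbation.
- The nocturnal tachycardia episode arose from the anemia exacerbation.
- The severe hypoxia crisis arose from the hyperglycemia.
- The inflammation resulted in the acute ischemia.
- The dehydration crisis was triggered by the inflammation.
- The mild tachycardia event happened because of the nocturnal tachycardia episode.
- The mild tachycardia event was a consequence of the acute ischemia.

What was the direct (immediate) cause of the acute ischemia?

Upstream contributors include the anemia exacerbation, the acidosis event, but only the inflammation feeds directly into the acute ischemia.

the inflammation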